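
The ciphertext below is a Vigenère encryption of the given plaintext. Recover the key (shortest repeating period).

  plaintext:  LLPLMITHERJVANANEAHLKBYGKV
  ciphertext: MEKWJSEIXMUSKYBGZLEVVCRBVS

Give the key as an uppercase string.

BTVLXKL

  i= 0: M-L =  1 → B
  i= 1: E-L = 19 → T
  i= 2: K-P = 21 → V
  i= 3: W-L = 11 → L
  i= 4: J-M = 23 → X
  i= 5: S-I = 10 → K
  i= 6: E-T = 11 → L
  i= 7: I-H =  1 → B
  i= 8: X-E = 19 → T
  i= 9: M-R = 21 → V
  i=10: U-J = 11 → L
  i=11: S-V = 23 → X
  i=12: K-A = 10 → K
  i=13: Y-N = 11 → L
  i=14: B-A =  1 → B
  i=15: G-N = 19 → T
  i=16: Z-E = 21 → V
  i=17: L-A = 11 → L
  i=18: E-H = 23 → X
  i=19: V-L = 10 → K
  i=20: V-K = 11 → L
  i=21: C-B =  1 → B
  i=22: R-Y = 19 → T
  i=23: B-G = 21 → V
  i=24: V-K = 11 → L
  i=25: S-V = 23 → X
  shifts repeat with period 7: BTVLXKL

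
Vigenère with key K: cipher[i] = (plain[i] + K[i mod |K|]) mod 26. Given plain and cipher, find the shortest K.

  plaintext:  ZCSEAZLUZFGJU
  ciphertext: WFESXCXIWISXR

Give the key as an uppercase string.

XDMO

  i= 0: W-Z = 23 → X
  i= 1: F-C =  3 → D
  i= 2: E-S = 12 → M
  i= 3: S-E = 14 → O
  i= 4: X-A = 23 → X
  i= 5: C-Z =  3 → D
  i= 6: X-L = 12 → M
  i= 7: I-U = 14 → O
  i= 8: W-Z = 23 → X
  i= 9: I-F =  3 → D
  i=10: S-G = 12 → M
  i=11: X-J = 14 → O
  i=12: R-U = 23 → X
  shifts repeat with period 4: XDMO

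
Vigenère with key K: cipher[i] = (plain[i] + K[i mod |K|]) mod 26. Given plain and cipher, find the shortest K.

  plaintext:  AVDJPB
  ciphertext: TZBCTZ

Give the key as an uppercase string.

  i= 0: T-A = 19 → T
  i= 1: Z-V =  4 → E
  i= 2: B-D = 24 → Y
  i= 3: C-J = 19 → T
  i= 4: T-P =  4 → E
  i= 5: Z-B = 24 → Y
  shifts repeat with period 3: TEY

TEY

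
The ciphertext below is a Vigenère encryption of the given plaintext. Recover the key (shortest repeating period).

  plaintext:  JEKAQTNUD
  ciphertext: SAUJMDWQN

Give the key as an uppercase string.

  i= 0: S-J =  9 → J
  i= 1: A-E = 22 → W
  i= 2: U-K = 10 → K
  i= 3: J-A =  9 → J
  i= 4: M-Q = 22 → W
  i= 5: D-T = 10 → K
  i= 6: W-N =  9 → J
  i= 7: Q-U = 22 → W
  i= 8: N-D = 10 → K
  shifts repeat with period 3: JWK

JWK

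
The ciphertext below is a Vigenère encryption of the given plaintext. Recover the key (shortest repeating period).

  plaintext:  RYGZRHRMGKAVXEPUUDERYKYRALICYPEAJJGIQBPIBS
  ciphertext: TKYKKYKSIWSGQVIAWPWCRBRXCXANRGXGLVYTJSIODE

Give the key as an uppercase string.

CMSLTRTG

  i= 0: T-R =  2 → C
  i= 1: K-Y = 12 → M
  i= 2: Y-G = 18 → S
  i= 3: K-Z = 11 → L
  i= 4: K-R = 19 → T
  i= 5: Y-H = 17 → R
  i= 6: K-R = 19 → T
  i= 7: S-M =  6 → G
  i= 8: I-G =  2 → C
  i= 9: W-K = 12 → M
  i=10: S-A = 18 → S
  i=11: G-V = 11 → L
  i=12: Q-X = 19 → T
  i=13: V-E = 17 → R
  i=14: I-P = 19 → T
  i=15: A-U =  6 → G
  i=16: W-U =  2 → C
  i=17: P-D = 12 → M
  i=18: W-E = 18 → S
  i=19: C-R = 11 → L
  i=20: R-Y = 19 → T
  i=21: B-K = 17 → R
  i=22: R-Y = 19 → T
  i=23: X-R =  6 → G
  i=24: C-A =  2 → C
  i=25: X-L = 12 → M
  i=26: A-I = 18 → S
  i=27: N-C = 11 → L
  i=28: R-Y = 19 → T
  i=29: G-P = 17 → R
  i=30: X-E = 19 → T
  i=31: G-A =  6 → G
  i=32: L-J =  2 → C
  i=33: V-J = 12 → M
  i=34: Y-G = 18 → S
  i=35: T-I = 11 → L
  i=36: J-Q = 19 → T
  i=37: S-B = 17 → R
  i=38: I-P = 19 → T
  i=39: O-I =  6 → G
  i=40: D-B =  2 → C
  i=41: E-S = 12 → M
  shifts repeat with period 8: CMSLTRTG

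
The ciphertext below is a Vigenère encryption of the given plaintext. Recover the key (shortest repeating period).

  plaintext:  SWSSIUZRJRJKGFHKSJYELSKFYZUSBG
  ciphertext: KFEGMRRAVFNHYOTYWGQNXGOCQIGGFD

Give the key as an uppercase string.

  i= 0: K-S = 18 → S
  i= 1: F-W =  9 → J
  i= 2: E-S = 12 → M
  i= 3: G-S = 14 → O
  i= 4: M-I =  4 → E
  i= 5: R-U = 23 → X
  i= 6: R-Z = 18 → S
  i= 7: A-R =  9 → J
  i= 8: V-J = 12 → M
  i= 9: F-R = 14 → O
  i=10: N-J =  4 → E
  i=11: H-K = 23 → X
  i=12: Y-G = 18 → S
  i=13: O-F =  9 → J
  i=14: T-H = 12 → M
  i=15: Y-K = 14 → O
  i=16: W-S =  4 → E
  i=17: G-J = 23 → X
  i=18: Q-Y = 18 → S
  i=19: N-E =  9 → J
  i=20: X-L = 12 → M
  i=21: G-S = 14 → O
  i=22: O-K =  4 → E
  i=23: C-F = 23 → X
  i=24: Q-Y = 18 → S
  i=25: I-Z =  9 → J
  i=26: G-U = 12 → M
  i=27: G-S = 14 → O
  i=28: F-B =  4 → E
  i=29: D-G = 23 → X
  shifts repeat with period 6: SJMOEX

SJMOEX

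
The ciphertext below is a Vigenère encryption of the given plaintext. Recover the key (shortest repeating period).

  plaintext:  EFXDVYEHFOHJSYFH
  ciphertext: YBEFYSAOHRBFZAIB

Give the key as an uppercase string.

  i= 0: Y-E = 20 → U
  i= 1: B-F = 22 → W
  i= 2: E-X =  7 → H
  i= 3: F-D =  2 → C
  i= 4: Y-V =  3 → D
  i= 5: S-Y = 20 → U
  i= 6: A-E = 22 → W
  i= 7: O-H =  7 → H
  i= 8: H-F =  2 → C
  i= 9: R-O =  3 → D
  i=10: B-H = 20 → U
  i=11: F-J = 22 → W
  i=12: Z-S =  7 → H
  i=13: A-Y =  2 → C
  i=14: I-F =  3 → D
  i=15: B-H = 20 → U
  shifts repeat with period 5: UWHCD

UWHCD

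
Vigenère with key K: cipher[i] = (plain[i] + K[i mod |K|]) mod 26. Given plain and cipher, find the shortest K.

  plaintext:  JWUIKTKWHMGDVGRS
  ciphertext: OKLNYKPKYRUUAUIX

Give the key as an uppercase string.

FOR

  i= 0: O-J =  5 → F
  i= 1: K-W = 14 → O
  i= 2: L-U = 17 → R
  i= 3: N-I =  5 → F
  i= 4: Y-K = 14 → O
  i= 5: K-T = 17 → R
  i= 6: P-K =  5 → F
  i= 7: K-W = 14 → O
  i= 8: Y-H = 17 → R
  i= 9: R-M =  5 → F
  i=10: U-G = 14 → O
  i=11: U-D = 17 → R
  i=12: A-V =  5 → F
  i=13: U-G = 14 → O
  i=14: I-R = 17 → R
  i=15: X-S =  5 → F
  shifts repeat with period 3: FOR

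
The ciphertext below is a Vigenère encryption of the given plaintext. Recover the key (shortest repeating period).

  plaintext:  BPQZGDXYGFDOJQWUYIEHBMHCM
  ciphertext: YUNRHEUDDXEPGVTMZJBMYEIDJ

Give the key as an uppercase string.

XFXSBB

  i= 0: Y-B = 23 → X
  i= 1: U-P =  5 → F
  i= 2: N-Q = 23 → X
  i= 3: R-Z = 18 → S
  i= 4: H-G =  1 → B
  i= 5: E-D =  1 → B
  i= 6: U-X = 23 → X
  i= 7: D-Y =  5 → F
  i= 8: D-G = 23 → X
  i= 9: X-F = 18 → S
  i=10: E-D =  1 → B
  i=11: P-O =  1 → B
  i=12: G-J = 23 → X
  i=13: V-Q =  5 → F
  i=14: T-W = 23 → X
  i=15: M-U = 18 → S
  i=16: Z-Y =  1 → B
  i=17: J-I =  1 → B
  i=18: B-E = 23 → X
  i=19: M-H =  5 → F
  i=20: Y-B = 23 → X
  i=21: E-M = 18 → S
  i=22: I-H =  1 → B
  i=23: D-C =  1 → B
  i=24: J-M = 23 → X
  shifts repeat with period 6: XFXSBB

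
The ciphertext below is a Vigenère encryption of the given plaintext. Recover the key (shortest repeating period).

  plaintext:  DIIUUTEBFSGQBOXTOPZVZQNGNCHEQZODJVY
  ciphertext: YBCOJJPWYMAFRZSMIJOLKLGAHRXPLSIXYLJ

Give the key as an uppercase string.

  i= 0: Y-D = 21 → V
  i= 1: B-I = 19 → T
  i= 2: C-I = 20 → U
  i= 3: O-U = 20 → U
  i= 4: J-U = 15 → P
  i= 5: J-T = 16 → Q
  i= 6: P-E = 11 → L
  i= 7: W-B = 21 → V
  i= 8: Y-F = 19 → T
  i= 9: M-S = 20 → U
  i=10: A-G = 20 → U
  i=11: F-Q = 15 → P
  i=12: R-B = 16 → Q
  i=13: Z-O = 11 → L
  i=14: S-X = 21 → V
  i=15: M-T = 19 → T
  i=16: I-O = 20 → U
  i=17: J-P = 20 → U
  i=18: O-Z = 15 → P
  i=19: L-V = 16 → Q
  i=20: K-Z = 11 → L
  i=21: L-Q = 21 → V
  i=22: G-N = 19 → T
  i=23: A-G = 20 → U
  i=24: H-N = 20 → U
  i=25: R-C = 15 → P
  i=26: X-H = 16 → Q
  i=27: P-E = 11 → L
  i=28: L-Q = 21 → V
  i=29: S-Z = 19 → T
  i=30: I-O = 20 → U
  i=31: X-D = 20 → U
  i=32: Y-J = 15 → P
  i=33: L-V = 16 → Q
  i=34: J-Y = 11 → L
  shifts repeat with period 7: VTUUPQL

VTUUPQL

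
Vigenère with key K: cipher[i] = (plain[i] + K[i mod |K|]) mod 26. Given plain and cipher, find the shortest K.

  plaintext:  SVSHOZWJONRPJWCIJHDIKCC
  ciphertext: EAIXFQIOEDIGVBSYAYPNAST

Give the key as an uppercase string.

MFQQRR

  i= 0: E-S = 12 → M
  i= 1: A-V =  5 → F
  i= 2: I-S = 16 → Q
  i= 3: X-H = 16 → Q
  i= 4: F-O = 17 → R
  i= 5: Q-Z = 17 → R
  i= 6: I-W = 12 → M
  i= 7: O-J =  5 → F
  i= 8: E-O = 16 → Q
  i= 9: D-N = 16 → Q
  i=10: I-R = 17 → R
  i=11: G-P = 17 → R
  i=12: V-J = 12 → M
  i=13: B-W =  5 → F
  i=14: S-C = 16 → Q
  i=15: Y-I = 16 → Q
  i=16: A-J = 17 → R
  i=17: Y-H = 17 → R
  i=18: P-D = 12 → M
  i=19: N-I =  5 → F
  i=20: A-K = 16 → Q
  i=21: S-C = 16 → Q
  i=22: T-C = 17 → R
  shifts repeat with period 6: MFQQRR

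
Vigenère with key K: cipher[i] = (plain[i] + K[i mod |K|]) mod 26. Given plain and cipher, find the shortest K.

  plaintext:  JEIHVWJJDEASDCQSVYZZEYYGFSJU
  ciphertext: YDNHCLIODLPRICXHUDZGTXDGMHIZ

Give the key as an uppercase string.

  i= 0: Y-J = 15 → P
  i= 1: D-E = 25 → Z
  i= 2: N-I =  5 → F
  i= 3: H-H =  0 → A
  i= 4: C-V =  7 → H
  i= 5: L-W = 15 → P
  i= 6: I-J = 25 → Z
  i= 7: O-J =  5 → F
  i= 8: D-D =  0 → A
  i= 9: L-E =  7 → H
  i=10: P-A = 15 → P
  i=11: R-S = 25 → Z
  i=12: I-D =  5 → F
  i=13: C-C =  0 → A
  i=14: X-Q =  7 → H
  i=15: H-S = 15 → P
  i=16: U-V = 25 → Z
  i=17: D-Y =  5 → F
  i=18: Z-Z =  0 → A
  i=19: G-Z =  7 → H
  i=20: T-E = 15 → P
  i=21: X-Y = 25 → Z
  i=22: D-Y =  5 → F
  i=23: G-G =  0 → A
  i=24: M-F =  7 → H
  i=25: H-S = 15 → P
  i=26: I-J = 25 → Z
  i=27: Z-U =  5 → F
  shifts repeat with period 5: PZFAH

PZFAH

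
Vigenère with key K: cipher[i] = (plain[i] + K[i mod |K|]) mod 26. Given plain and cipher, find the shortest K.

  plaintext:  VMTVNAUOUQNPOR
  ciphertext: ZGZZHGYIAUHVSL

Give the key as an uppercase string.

  i= 0: Z-V =  4 → E
  i= 1: G-M = 20 → U
  i= 2: Z-T =  6 → G
  i= 3: Z-V =  4 → E
  i= 4: H-N = 20 → U
  i= 5: G-A =  6 → G
  i= 6: Y-U =  4 → E
  i= 7: I-O = 20 → U
  i= 8: A-U =  6 → G
  i= 9: U-Q =  4 → E
  i=10: H-N = 20 → U
  i=11: V-P =  6 → G
  i=12: S-O =  4 → E
  i=13: L-R = 20 → U
  shifts repeat with period 3: EUG

EUG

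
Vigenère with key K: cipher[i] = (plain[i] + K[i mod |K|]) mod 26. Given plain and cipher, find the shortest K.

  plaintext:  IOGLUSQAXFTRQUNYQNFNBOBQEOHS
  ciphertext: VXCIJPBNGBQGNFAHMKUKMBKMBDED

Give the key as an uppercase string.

NJWXPXL

  i= 0: V-I = 13 → N
  i= 1: X-O =  9 → J
  i= 2: C-G = 22 → W
  i= 3: I-L = 23 → X
  i= 4: J-U = 15 → P
  i= 5: P-S = 23 → X
  i= 6: B-Q = 11 → L
  i= 7: N-A = 13 → N
  i= 8: G-X =  9 → J
  i= 9: B-F = 22 → W
  i=10: Q-T = 23 → X
  i=11: G-R = 15 → P
  i=12: N-Q = 23 → X
  i=13: F-U = 11 → L
  i=14: A-N = 13 → N
  i=15: H-Y =  9 → J
  i=16: M-Q = 22 → W
  i=17: K-N = 23 → X
  i=18: U-F = 15 → P
  i=19: K-N = 23 → X
  i=20: M-B = 11 → L
  i=21: B-O = 13 → N
  i=22: K-B =  9 → J
  i=23: M-Q = 22 → W
  i=24: B-E = 23 → X
  i=25: D-O = 15 → P
  i=26: E-H = 23 → X
  i=27: D-S = 11 → L
  shifts repeat with period 7: NJWXPXL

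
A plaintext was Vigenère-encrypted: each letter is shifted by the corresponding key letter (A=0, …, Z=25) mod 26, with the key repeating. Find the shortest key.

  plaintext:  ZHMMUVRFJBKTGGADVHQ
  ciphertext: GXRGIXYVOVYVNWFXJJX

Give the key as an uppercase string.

  i= 0: G-Z =  7 → H
  i= 1: X-H = 16 → Q
  i= 2: R-M =  5 → F
  i= 3: G-M = 20 → U
  i= 4: I-U = 14 → O
  i= 5: X-V =  2 → C
  i= 6: Y-R =  7 → H
  i= 7: V-F = 16 → Q
  i= 8: O-J =  5 → F
  i= 9: V-B = 20 → U
  i=10: Y-K = 14 → O
  i=11: V-T =  2 → C
  i=12: N-G =  7 → H
  i=13: W-G = 16 → Q
  i=14: F-A =  5 → F
  i=15: X-D = 20 → U
  i=16: J-V = 14 → O
  i=17: J-H =  2 → C
  i=18: X-Q =  7 → H
  shifts repeat with period 6: HQFUOC

HQFUOC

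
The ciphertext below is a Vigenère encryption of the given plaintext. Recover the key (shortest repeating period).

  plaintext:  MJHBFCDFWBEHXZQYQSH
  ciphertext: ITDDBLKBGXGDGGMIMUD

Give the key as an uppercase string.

WKWCWJH

  i= 0: I-M = 22 → W
  i= 1: T-J = 10 → K
  i= 2: D-H = 22 → W
  i= 3: D-B =  2 → C
  i= 4: B-F = 22 → W
  i= 5: L-C =  9 → J
  i= 6: K-D =  7 → H
  i= 7: B-F = 22 → W
  i= 8: G-W = 10 → K
  i= 9: X-B = 22 → W
  i=10: G-E =  2 → C
  i=11: D-H = 22 → W
  i=12: G-X =  9 → J
  i=13: G-Z =  7 → H
  i=14: M-Q = 22 → W
  i=15: I-Y = 10 → K
  i=16: M-Q = 22 → W
  i=17: U-S =  2 → C
  i=18: D-H = 22 → W
  shifts repeat with period 7: WKWCWJH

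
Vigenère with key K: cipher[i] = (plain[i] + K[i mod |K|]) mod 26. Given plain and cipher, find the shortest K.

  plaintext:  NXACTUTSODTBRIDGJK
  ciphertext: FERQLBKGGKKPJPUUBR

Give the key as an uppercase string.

  i= 0: F-N = 18 → S
  i= 1: E-X =  7 → H
  i= 2: R-A = 17 → R
  i= 3: Q-C = 14 → O
  i= 4: L-T = 18 → S
  i= 5: B-U =  7 → H
  i= 6: K-T = 17 → R
  i= 7: G-S = 14 → O
  i= 8: G-O = 18 → S
  i= 9: K-D =  7 → H
  i=10: K-T = 17 → R
  i=11: P-B = 14 → O
  i=12: J-R = 18 → S
  i=13: P-I =  7 → H
  i=14: U-D = 17 → R
  i=15: U-G = 14 → O
  i=16: B-J = 18 → S
  i=17: R-K =  7 → H
  shifts repeat with period 4: SHRO

SHRO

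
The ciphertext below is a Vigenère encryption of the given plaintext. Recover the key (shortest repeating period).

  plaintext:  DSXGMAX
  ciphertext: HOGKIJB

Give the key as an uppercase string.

EWJ

  i= 0: H-D =  4 → E
  i= 1: O-S = 22 → W
  i= 2: G-X =  9 → J
  i= 3: K-G =  4 → E
  i= 4: I-M = 22 → W
  i= 5: J-A =  9 → J
  i= 6: B-X =  4 → E
  shifts repeat with period 3: EWJ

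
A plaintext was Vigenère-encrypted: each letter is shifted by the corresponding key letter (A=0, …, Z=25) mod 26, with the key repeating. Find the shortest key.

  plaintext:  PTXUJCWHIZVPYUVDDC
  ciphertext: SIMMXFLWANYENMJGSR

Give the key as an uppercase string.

  i= 0: S-P =  3 → D
  i= 1: I-T = 15 → P
  i= 2: M-X = 15 → P
  i= 3: M-U = 18 → S
  i= 4: X-J = 14 → O
  i= 5: F-C =  3 → D
  i= 6: L-W = 15 → P
  i= 7: W-H = 15 → P
  i= 8: A-I = 18 → S
  i= 9: N-Z = 14 → O
  i=10: Y-V =  3 → D
  i=11: E-P = 15 → P
  i=12: N-Y = 15 → P
  i=13: M-U = 18 → S
  i=14: J-V = 14 → O
  i=15: G-D =  3 → D
  i=16: S-D = 15 → P
  i=17: R-C = 15 → P
  shifts repeat with period 5: DPPSO

DPPSO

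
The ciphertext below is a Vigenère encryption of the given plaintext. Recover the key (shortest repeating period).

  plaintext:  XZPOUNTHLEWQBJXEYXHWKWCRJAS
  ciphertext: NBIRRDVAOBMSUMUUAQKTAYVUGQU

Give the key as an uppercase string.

QCTDX

  i= 0: N-X = 16 → Q
  i= 1: B-Z =  2 → C
  i= 2: I-P = 19 → T
  i= 3: R-O =  3 → D
  i= 4: R-U = 23 → X
  i= 5: D-N = 16 → Q
  i= 6: V-T =  2 → C
  i= 7: A-H = 19 → T
  i= 8: O-L =  3 → D
  i= 9: B-E = 23 → X
  i=10: M-W = 16 → Q
  i=11: S-Q =  2 → C
  i=12: U-B = 19 → T
  i=13: M-J =  3 → D
  i=14: U-X = 23 → X
  i=15: U-E = 16 → Q
  i=16: A-Y =  2 → C
  i=17: Q-X = 19 → T
  i=18: K-H =  3 → D
  i=19: T-W = 23 → X
  i=20: A-K = 16 → Q
  i=21: Y-W =  2 → C
  i=22: V-C = 19 → T
  i=23: U-R =  3 → D
  i=24: G-J = 23 → X
  i=25: Q-A = 16 → Q
  i=26: U-S =  2 → C
  shifts repeat with period 5: QCTDX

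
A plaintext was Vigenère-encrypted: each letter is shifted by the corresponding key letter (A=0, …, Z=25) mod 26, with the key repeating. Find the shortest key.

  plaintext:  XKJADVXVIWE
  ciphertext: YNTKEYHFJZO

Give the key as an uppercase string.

BDKK

  i= 0: Y-X =  1 → B
  i= 1: N-K =  3 → D
  i= 2: T-J = 10 → K
  i= 3: K-A = 10 → K
  i= 4: E-D =  1 → B
  i= 5: Y-V =  3 → D
  i= 6: H-X = 10 → K
  i= 7: F-V = 10 → K
  i= 8: J-I =  1 → B
  i= 9: Z-W =  3 → D
  i=10: O-E = 10 → K
  shifts repeat with period 4: BDKK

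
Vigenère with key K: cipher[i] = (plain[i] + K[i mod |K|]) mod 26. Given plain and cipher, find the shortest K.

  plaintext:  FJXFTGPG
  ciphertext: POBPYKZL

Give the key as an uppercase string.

  i= 0: P-F = 10 → K
  i= 1: O-J =  5 → F
  i= 2: B-X =  4 → E
  i= 3: P-F = 10 → K
  i= 4: Y-T =  5 → F
  i= 5: K-G =  4 → E
  i= 6: Z-P = 10 → K
  i= 7: L-G =  5 → F
  shifts repeat with period 3: KFE

KFE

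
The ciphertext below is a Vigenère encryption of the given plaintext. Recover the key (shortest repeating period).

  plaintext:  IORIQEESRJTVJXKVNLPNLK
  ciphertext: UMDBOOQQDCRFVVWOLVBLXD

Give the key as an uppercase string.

  i= 0: U-I = 12 → M
  i= 1: M-O = 24 → Y
  i= 2: D-R = 12 → M
  i= 3: B-I = 19 → T
  i= 4: O-Q = 24 → Y
  i= 5: O-E = 10 → K
  i= 6: Q-E = 12 → M
  i= 7: Q-S = 24 → Y
  i= 8: D-R = 12 → M
  i= 9: C-J = 19 → T
  i=10: R-T = 24 → Y
  i=11: F-V = 10 → K
  i=12: V-J = 12 → M
  i=13: V-X = 24 → Y
  i=14: W-K = 12 → M
  i=15: O-V = 19 → T
  i=16: L-N = 24 → Y
  i=17: V-L = 10 → K
  i=18: B-P = 12 → M
  i=19: L-N = 24 → Y
  i=20: X-L = 12 → M
  i=21: D-K = 19 → T
  shifts repeat with period 6: MYMTYK

MYMTYK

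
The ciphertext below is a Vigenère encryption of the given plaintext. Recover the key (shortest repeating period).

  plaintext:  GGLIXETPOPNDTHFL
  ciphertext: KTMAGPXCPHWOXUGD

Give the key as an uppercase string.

  i= 0: K-G =  4 → E
  i= 1: T-G = 13 → N
  i= 2: M-L =  1 → B
  i= 3: A-I = 18 → S
  i= 4: G-X =  9 → J
  i= 5: P-E = 11 → L
  i= 6: X-T =  4 → E
  i= 7: C-P = 13 → N
  i= 8: P-O =  1 → B
  i= 9: H-P = 18 → S
  i=10: W-N =  9 → J
  i=11: O-D = 11 → L
  i=12: X-T =  4 → E
  i=13: U-H = 13 → N
  i=14: G-F =  1 → B
  i=15: D-L = 18 → S
  shifts repeat with period 6: ENBSJL

ENBSJL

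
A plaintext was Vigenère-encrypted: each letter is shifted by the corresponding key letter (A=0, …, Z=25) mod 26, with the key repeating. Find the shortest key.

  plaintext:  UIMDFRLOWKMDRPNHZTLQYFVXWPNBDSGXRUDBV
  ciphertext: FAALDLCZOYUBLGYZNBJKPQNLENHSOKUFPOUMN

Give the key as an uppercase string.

LSOIYUR

  i= 0: F-U = 11 → L
  i= 1: A-I = 18 → S
  i= 2: A-M = 14 → O
  i= 3: L-D =  8 → I
  i= 4: D-F = 24 → Y
  i= 5: L-R = 20 → U
  i= 6: C-L = 17 → R
  i= 7: Z-O = 11 → L
  i= 8: O-W = 18 → S
  i= 9: Y-K = 14 → O
  i=10: U-M =  8 → I
  i=11: B-D = 24 → Y
  i=12: L-R = 20 → U
  i=13: G-P = 17 → R
  i=14: Y-N = 11 → L
  i=15: Z-H = 18 → S
  i=16: N-Z = 14 → O
  i=17: B-T =  8 → I
  i=18: J-L = 24 → Y
  i=19: K-Q = 20 → U
  i=20: P-Y = 17 → R
  i=21: Q-F = 11 → L
  i=22: N-V = 18 → S
  i=23: L-X = 14 → O
  i=24: E-W =  8 → I
  i=25: N-P = 24 → Y
  i=26: H-N = 20 → U
  i=27: S-B = 17 → R
  i=28: O-D = 11 → L
  i=29: K-S = 18 → S
  i=30: U-G = 14 → O
  i=31: F-X =  8 → I
  i=32: P-R = 24 → Y
  i=33: O-U = 20 → U
  i=34: U-D = 17 → R
  i=35: M-B = 11 → L
  i=36: N-V = 18 → S
  shifts repeat with period 7: LSOIYUR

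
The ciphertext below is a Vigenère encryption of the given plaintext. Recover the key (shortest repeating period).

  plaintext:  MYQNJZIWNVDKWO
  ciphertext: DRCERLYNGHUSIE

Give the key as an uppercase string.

RTMRIMQ

  i= 0: D-M = 17 → R
  i= 1: R-Y = 19 → T
  i= 2: C-Q = 12 → M
  i= 3: E-N = 17 → R
  i= 4: R-J =  8 → I
  i= 5: L-Z = 12 → M
  i= 6: Y-I = 16 → Q
  i= 7: N-W = 17 → R
  i= 8: G-N = 19 → T
  i= 9: H-V = 12 → M
  i=10: U-D = 17 → R
  i=11: S-K =  8 → I
  i=12: I-W = 12 → M
  i=13: E-O = 16 → Q
  shifts repeat with period 7: RTMRIMQ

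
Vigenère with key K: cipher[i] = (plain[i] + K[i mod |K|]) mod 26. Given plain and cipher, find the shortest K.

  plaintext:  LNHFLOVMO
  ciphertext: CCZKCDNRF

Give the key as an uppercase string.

RPSF

  i= 0: C-L = 17 → R
  i= 1: C-N = 15 → P
  i= 2: Z-H = 18 → S
  i= 3: K-F =  5 → F
  i= 4: C-L = 17 → R
  i= 5: D-O = 15 → P
  i= 6: N-V = 18 → S
  i= 7: R-M =  5 → F
  i= 8: F-O = 17 → R
  shifts repeat with period 4: RPSF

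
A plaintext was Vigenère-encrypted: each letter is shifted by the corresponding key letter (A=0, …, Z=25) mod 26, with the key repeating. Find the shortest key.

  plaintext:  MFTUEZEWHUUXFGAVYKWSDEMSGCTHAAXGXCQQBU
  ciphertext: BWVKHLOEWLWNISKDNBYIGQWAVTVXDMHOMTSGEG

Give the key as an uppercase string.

  i= 0: B-M = 15 → P
  i= 1: W-F = 17 → R
  i= 2: V-T =  2 → C
  i= 3: K-U = 16 → Q
  i= 4: H-E =  3 → D
  i= 5: L-Z = 12 → M
  i= 6: O-E = 10 → K
  i= 7: E-W =  8 → I
  i= 8: W-H = 15 → P
  i= 9: L-U = 17 → R
  i=10: W-U =  2 → C
  i=11: N-X = 16 → Q
  i=12: I-F =  3 → D
  i=13: S-G = 12 → M
  i=14: K-A = 10 → K
  i=15: D-V =  8 → I
  i=16: N-Y = 15 → P
  i=17: B-K = 17 → R
  i=18: Y-W =  2 → C
  i=19: I-S = 16 → Q
  i=20: G-D =  3 → D
  i=21: Q-E = 12 → M
  i=22: W-M = 10 → K
  i=23: A-S =  8 → I
  i=24: V-G = 15 → P
  i=25: T-C = 17 → R
  i=26: V-T =  2 → C
  i=27: X-H = 16 → Q
  i=28: D-A =  3 → D
  i=29: M-A = 12 → M
  i=30: H-X = 10 → K
  i=31: O-G =  8 → I
  i=32: M-X = 15 → P
  i=33: T-C = 17 → R
  i=34: S-Q =  2 → C
  i=35: G-Q = 16 → Q
  i=36: E-B =  3 → D
  i=37: G-U = 12 → M
  shifts repeat with period 8: PRCQDMKI

PRCQDMKI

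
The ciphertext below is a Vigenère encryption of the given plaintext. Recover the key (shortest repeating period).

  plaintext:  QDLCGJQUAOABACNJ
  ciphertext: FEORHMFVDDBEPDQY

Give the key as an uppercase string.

  i= 0: F-Q = 15 → P
  i= 1: E-D =  1 → B
  i= 2: O-L =  3 → D
  i= 3: R-C = 15 → P
  i= 4: H-G =  1 → B
  i= 5: M-J =  3 → D
  i= 6: F-Q = 15 → P
  i= 7: V-U =  1 → B
  i= 8: D-A =  3 → D
  i= 9: D-O = 15 → P
  i=10: B-A =  1 → B
  i=11: E-B =  3 → D
  i=12: P-A = 15 → P
  i=13: D-C =  1 → B
  i=14: Q-N =  3 → D
  i=15: Y-J = 15 → P
  shifts repeat with period 3: PBD

PBD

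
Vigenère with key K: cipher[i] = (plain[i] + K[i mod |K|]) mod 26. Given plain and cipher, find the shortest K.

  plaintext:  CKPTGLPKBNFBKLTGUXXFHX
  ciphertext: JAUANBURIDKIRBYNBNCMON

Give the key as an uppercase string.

  i= 0: J-C =  7 → H
  i= 1: A-K = 16 → Q
  i= 2: U-P =  5 → F
  i= 3: A-T =  7 → H
  i= 4: N-G =  7 → H
  i= 5: B-L = 16 → Q
  i= 6: U-P =  5 → F
  i= 7: R-K =  7 → H
  i= 8: I-B =  7 → H
  i= 9: D-N = 16 → Q
  i=10: K-F =  5 → F
  i=11: I-B =  7 → H
  i=12: R-K =  7 → H
  i=13: B-L = 16 → Q
  i=14: Y-T =  5 → F
  i=15: N-G =  7 → H
  i=16: B-U =  7 → H
  i=17: N-X = 16 → Q
  i=18: C-X =  5 → F
  i=19: M-F =  7 → H
  i=20: O-H =  7 → H
  i=21: N-X = 16 → Q
  shifts repeat with period 4: HQFH

HQFH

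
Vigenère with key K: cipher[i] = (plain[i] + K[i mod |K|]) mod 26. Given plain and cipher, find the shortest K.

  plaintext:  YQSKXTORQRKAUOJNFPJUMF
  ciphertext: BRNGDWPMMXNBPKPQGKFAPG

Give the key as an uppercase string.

DBVWG

  i= 0: B-Y =  3 → D
  i= 1: R-Q =  1 → B
  i= 2: N-S = 21 → V
  i= 3: G-K = 22 → W
  i= 4: D-X =  6 → G
  i= 5: W-T =  3 → D
  i= 6: P-O =  1 → B
  i= 7: M-R = 21 → V
  i= 8: M-Q = 22 → W
  i= 9: X-R =  6 → G
  i=10: N-K =  3 → D
  i=11: B-A =  1 → B
  i=12: P-U = 21 → V
  i=13: K-O = 22 → W
  i=14: P-J =  6 → G
  i=15: Q-N =  3 → D
  i=16: G-F =  1 → B
  i=17: K-P = 21 → V
  i=18: F-J = 22 → W
  i=19: A-U =  6 → G
  i=20: P-M =  3 → D
  i=21: G-F =  1 → B
  shifts repeat with period 5: DBVWG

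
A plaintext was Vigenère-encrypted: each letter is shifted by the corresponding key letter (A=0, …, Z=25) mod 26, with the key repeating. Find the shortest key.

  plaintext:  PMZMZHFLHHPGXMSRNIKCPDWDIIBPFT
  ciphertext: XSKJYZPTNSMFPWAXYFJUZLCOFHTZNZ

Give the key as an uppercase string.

IGLXZSK

  i= 0: X-P =  8 → I
  i= 1: S-M =  6 → G
  i= 2: K-Z = 11 → L
  i= 3: J-M = 23 → X
  i= 4: Y-Z = 25 → Z
  i= 5: Z-H = 18 → S
  i= 6: P-F = 10 → K
  i= 7: T-L =  8 → I
  i= 8: N-H =  6 → G
  i= 9: S-H = 11 → L
  i=10: M-P = 23 → X
  i=11: F-G = 25 → Z
  i=12: P-X = 18 → S
  i=13: W-M = 10 → K
  i=14: A-S =  8 → I
  i=15: X-R =  6 → G
  i=16: Y-N = 11 → L
  i=17: F-I = 23 → X
  i=18: J-K = 25 → Z
  i=19: U-C = 18 → S
  i=20: Z-P = 10 → K
  i=21: L-D =  8 → I
  i=22: C-W =  6 → G
  i=23: O-D = 11 → L
  i=24: F-I = 23 → X
  i=25: H-I = 25 → Z
  i=26: T-B = 18 → S
  i=27: Z-P = 10 → K
  i=28: N-F =  8 → I
  i=29: Z-T =  6 → G
  shifts repeat with period 7: IGLXZSK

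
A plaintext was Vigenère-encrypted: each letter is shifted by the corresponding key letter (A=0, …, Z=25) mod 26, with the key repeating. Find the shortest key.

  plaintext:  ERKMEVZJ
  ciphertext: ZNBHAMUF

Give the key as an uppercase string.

VWR

  i= 0: Z-E = 21 → V
  i= 1: N-R = 22 → W
  i= 2: B-K = 17 → R
  i= 3: H-M = 21 → V
  i= 4: A-E = 22 → W
  i= 5: M-V = 17 → R
  i= 6: U-Z = 21 → V
  i= 7: F-J = 22 → W
  shifts repeat with period 3: VWR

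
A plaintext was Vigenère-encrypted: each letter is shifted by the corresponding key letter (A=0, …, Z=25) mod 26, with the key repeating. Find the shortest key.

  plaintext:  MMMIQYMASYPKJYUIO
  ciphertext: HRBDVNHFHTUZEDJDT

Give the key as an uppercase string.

  i= 0: H-M = 21 → V
  i= 1: R-M =  5 → F
  i= 2: B-M = 15 → P
  i= 3: D-I = 21 → V
  i= 4: V-Q =  5 → F
  i= 5: N-Y = 15 → P
  i= 6: H-M = 21 → V
  i= 7: F-A =  5 → F
  i= 8: H-S = 15 → P
  i= 9: T-Y = 21 → V
  i=10: U-P =  5 → F
  i=11: Z-K = 15 → P
  i=12: E-J = 21 → V
  i=13: D-Y =  5 → F
  i=14: J-U = 15 → P
  i=15: D-I = 21 → V
  i=16: T-O =  5 → F
  shifts repeat with period 3: VFP

VFP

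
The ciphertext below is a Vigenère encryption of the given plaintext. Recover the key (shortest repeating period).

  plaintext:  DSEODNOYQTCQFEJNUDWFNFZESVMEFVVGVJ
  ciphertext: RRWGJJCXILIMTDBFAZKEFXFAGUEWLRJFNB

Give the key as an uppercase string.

OZSSGW

  i= 0: R-D = 14 → O
  i= 1: R-S = 25 → Z
  i= 2: W-E = 18 → S
  i= 3: G-O = 18 → S
  i= 4: J-D =  6 → G
  i= 5: J-N = 22 → W
  i= 6: C-O = 14 → O
  i= 7: X-Y = 25 → Z
  i= 8: I-Q = 18 → S
  i= 9: L-T = 18 → S
  i=10: I-C =  6 → G
  i=11: M-Q = 22 → W
  i=12: T-F = 14 → O
  i=13: D-E = 25 → Z
  i=14: B-J = 18 → S
  i=15: F-N = 18 → S
  i=16: A-U =  6 → G
  i=17: Z-D = 22 → W
  i=18: K-W = 14 → O
  i=19: E-F = 25 → Z
  i=20: F-N = 18 → S
  i=21: X-F = 18 → S
  i=22: F-Z =  6 → G
  i=23: A-E = 22 → W
  i=24: G-S = 14 → O
  i=25: U-V = 25 → Z
  i=26: E-M = 18 → S
  i=27: W-E = 18 → S
  i=28: L-F =  6 → G
  i=29: R-V = 22 → W
  i=30: J-V = 14 → O
  i=31: F-G = 25 → Z
  i=32: N-V = 18 → S
  i=33: B-J = 18 → S
  shifts repeat with period 6: OZSSGW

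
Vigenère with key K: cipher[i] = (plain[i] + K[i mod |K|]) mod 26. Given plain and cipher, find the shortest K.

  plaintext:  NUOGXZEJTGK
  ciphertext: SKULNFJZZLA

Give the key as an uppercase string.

FQG

  i= 0: S-N =  5 → F
  i= 1: K-U = 16 → Q
  i= 2: U-O =  6 → G
  i= 3: L-G =  5 → F
  i= 4: N-X = 16 → Q
  i= 5: F-Z =  6 → G
  i= 6: J-E =  5 → F
  i= 7: Z-J = 16 → Q
  i= 8: Z-T =  6 → G
  i= 9: L-G =  5 → F
  i=10: A-K = 16 → Q
  shifts repeat with period 3: FQG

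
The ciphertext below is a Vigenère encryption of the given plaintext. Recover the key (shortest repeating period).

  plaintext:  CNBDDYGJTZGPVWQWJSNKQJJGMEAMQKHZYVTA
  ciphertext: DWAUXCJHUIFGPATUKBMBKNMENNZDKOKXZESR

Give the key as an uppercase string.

  i= 0: D-C =  1 → B
  i= 1: W-N =  9 → J
  i= 2: A-B = 25 → Z
  i= 3: U-D = 17 → R
  i= 4: X-D = 20 → U
  i= 5: C-Y =  4 → E
  i= 6: J-G =  3 → D
  i= 7: H-J = 24 → Y
  i= 8: U-T =  1 → B
  i= 9: I-Z =  9 → J
  i=10: F-G = 25 → Z
  i=11: G-P = 17 → R
  i=12: P-V = 20 → U
  i=13: A-W =  4 → E
  i=14: T-Q =  3 → D
  i=15: U-W = 24 → Y
  i=16: K-J =  1 → B
  i=17: B-S =  9 → J
  i=18: M-N = 25 → Z
  i=19: B-K = 17 → R
  i=20: K-Q = 20 → U
  i=21: N-J =  4 → E
  i=22: M-J =  3 → D
  i=23: E-G = 24 → Y
  i=24: N-M =  1 → B
  i=25: N-E =  9 → J
  i=26: Z-A = 25 → Z
  i=27: D-M = 17 → R
  i=28: K-Q = 20 → U
  i=29: O-K =  4 → E
  i=30: K-H =  3 → D
  i=31: X-Z = 24 → Y
  i=32: Z-Y =  1 → B
  i=33: E-V =  9 → J
  i=34: S-T = 25 → Z
  i=35: R-A = 17 → R
  shifts repeat with period 8: BJZRUEDY

BJZRUEDY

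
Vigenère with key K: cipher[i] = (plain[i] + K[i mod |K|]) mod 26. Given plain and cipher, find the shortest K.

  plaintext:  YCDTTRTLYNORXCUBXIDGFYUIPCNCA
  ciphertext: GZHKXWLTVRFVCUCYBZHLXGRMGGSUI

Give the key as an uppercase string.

IXEREFS

  i= 0: G-Y =  8 → I
  i= 1: Z-C = 23 → X
  i= 2: H-D =  4 → E
  i= 3: K-T = 17 → R
  i= 4: X-T =  4 → E
  i= 5: W-R =  5 → F
  i= 6: L-T = 18 → S
  i= 7: T-L =  8 → I
  i= 8: V-Y = 23 → X
  i= 9: R-N =  4 → E
  i=10: F-O = 17 → R
  i=11: V-R =  4 → E
  i=12: C-X =  5 → F
  i=13: U-C = 18 → S
  i=14: C-U =  8 → I
  i=15: Y-B = 23 → X
  i=16: B-X =  4 → E
  i=17: Z-I = 17 → R
  i=18: H-D =  4 → E
  i=19: L-G =  5 → F
  i=20: X-F = 18 → S
  i=21: G-Y =  8 → I
  i=22: R-U = 23 → X
  i=23: M-I =  4 → E
  i=24: G-P = 17 → R
  i=25: G-C =  4 → E
  i=26: S-N =  5 → F
  i=27: U-C = 18 → S
  i=28: I-A =  8 → I
  shifts repeat with period 7: IXEREFS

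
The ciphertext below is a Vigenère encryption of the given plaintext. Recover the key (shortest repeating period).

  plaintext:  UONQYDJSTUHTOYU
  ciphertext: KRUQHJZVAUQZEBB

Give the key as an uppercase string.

  i= 0: K-U = 16 → Q
  i= 1: R-O =  3 → D
  i= 2: U-N =  7 → H
  i= 3: Q-Q =  0 → A
  i= 4: H-Y =  9 → J
  i= 5: J-D =  6 → G
  i= 6: Z-J = 16 → Q
  i= 7: V-S =  3 → D
  i= 8: A-T =  7 → H
  i= 9: U-U =  0 → A
  i=10: Q-H =  9 → J
  i=11: Z-T =  6 → G
  i=12: E-O = 16 → Q
  i=13: B-Y =  3 → D
  i=14: B-U =  7 → H
  shifts repeat with period 6: QDHAJG

QDHAJG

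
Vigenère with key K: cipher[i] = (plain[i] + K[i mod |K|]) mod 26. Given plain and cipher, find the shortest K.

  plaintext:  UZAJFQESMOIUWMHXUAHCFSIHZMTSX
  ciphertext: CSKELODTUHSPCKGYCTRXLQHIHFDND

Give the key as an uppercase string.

  i= 0: C-U =  8 → I
  i= 1: S-Z = 19 → T
  i= 2: K-A = 10 → K
  i= 3: E-J = 21 → V
  i= 4: L-F =  6 → G
  i= 5: O-Q = 24 → Y
  i= 6: D-E = 25 → Z
  i= 7: T-S =  1 → B
  i= 8: U-M =  8 → I
  i= 9: H-O = 19 → T
  i=10: S-I = 10 → K
  i=11: P-U = 21 → V
  i=12: C-W =  6 → G
  i=13: K-M = 24 → Y
  i=14: G-H = 25 → Z
  i=15: Y-X =  1 → B
  i=16: C-U =  8 → I
  i=17: T-A = 19 → T
  i=18: R-H = 10 → K
  i=19: X-C = 21 → V
  i=20: L-F =  6 → G
  i=21: Q-S = 24 → Y
  i=22: H-I = 25 → Z
  i=23: I-H =  1 → B
  i=24: H-Z =  8 → I
  i=25: F-M = 19 → T
  i=26: D-T = 10 → K
  i=27: N-S = 21 → V
  i=28: D-X =  6 → G
  shifts repeat with period 8: ITKVGYZB

ITKVGYZB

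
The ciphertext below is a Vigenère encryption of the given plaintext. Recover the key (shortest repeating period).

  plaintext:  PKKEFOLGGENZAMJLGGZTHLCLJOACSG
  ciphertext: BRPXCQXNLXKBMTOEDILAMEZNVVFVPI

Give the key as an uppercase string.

  i= 0: B-P = 12 → M
  i= 1: R-K =  7 → H
  i= 2: P-K =  5 → F
  i= 3: X-E = 19 → T
  i= 4: C-F = 23 → X
  i= 5: Q-O =  2 → C
  i= 6: X-L = 12 → M
  i= 7: N-G =  7 → H
  i= 8: L-G =  5 → F
  i= 9: X-E = 19 → T
  i=10: K-N = 23 → X
  i=11: B-Z =  2 → C
  i=12: M-A = 12 → M
  i=13: T-M =  7 → H
  i=14: O-J =  5 → F
  i=15: E-L = 19 → T
  i=16: D-G = 23 → X
  i=17: I-G =  2 → C
  i=18: L-Z = 12 → M
  i=19: A-T =  7 → H
  i=20: M-H =  5 → F
  i=21: E-L = 19 → T
  i=22: Z-C = 23 → X
  i=23: N-L =  2 → C
  i=24: V-J = 12 → M
  i=25: V-O =  7 → H
  i=26: F-A =  5 → F
  i=27: V-C = 19 → T
  i=28: P-S = 23 → X
  i=29: I-G =  2 → C
  shifts repeat with period 6: MHFTXC

MHFTXC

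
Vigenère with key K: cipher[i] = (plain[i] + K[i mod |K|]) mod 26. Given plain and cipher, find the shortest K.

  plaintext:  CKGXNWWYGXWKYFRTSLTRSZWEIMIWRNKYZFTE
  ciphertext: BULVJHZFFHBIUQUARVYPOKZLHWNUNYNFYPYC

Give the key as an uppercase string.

  i= 0: B-C = 25 → Z
  i= 1: U-K = 10 → K
  i= 2: L-G =  5 → F
  i= 3: V-X = 24 → Y
  i= 4: J-N = 22 → W
  i= 5: H-W = 11 → L
  i= 6: Z-W =  3 → D
  i= 7: F-Y =  7 → H
  i= 8: F-G = 25 → Z
  i= 9: H-X = 10 → K
  i=10: B-W =  5 → F
  i=11: I-K = 24 → Y
  i=12: U-Y = 22 → W
  i=13: Q-F = 11 → L
  i=14: U-R =  3 → D
  i=15: A-T =  7 → H
  i=16: R-S = 25 → Z
  i=17: V-L = 10 → K
  i=18: Y-T =  5 → F
  i=19: P-R = 24 → Y
  i=20: O-S = 22 → W
  i=21: K-Z = 11 → L
  i=22: Z-W =  3 → D
  i=23: L-E =  7 → H
  i=24: H-I = 25 → Z
  i=25: W-M = 10 → K
  i=26: N-I =  5 → F
  i=27: U-W = 24 → Y
  i=28: N-R = 22 → W
  i=29: Y-N = 11 → L
  i=30: N-K =  3 → D
  i=31: F-Y =  7 → H
  i=32: Y-Z = 25 → Z
  i=33: P-F = 10 → K
  i=34: Y-T =  5 → F
  i=35: C-E = 24 → Y
  shifts repeat with period 8: ZKFYWLDH

ZKFYWLDH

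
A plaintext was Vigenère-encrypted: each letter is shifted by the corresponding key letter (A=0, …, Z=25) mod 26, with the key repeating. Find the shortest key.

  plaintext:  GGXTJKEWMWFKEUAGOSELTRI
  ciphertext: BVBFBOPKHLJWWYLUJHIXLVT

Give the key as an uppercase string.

  i= 0: B-G = 21 → V
  i= 1: V-G = 15 → P
  i= 2: B-X =  4 → E
  i= 3: F-T = 12 → M
  i= 4: B-J = 18 → S
  i= 5: O-K =  4 → E
  i= 6: P-E = 11 → L
  i= 7: K-W = 14 → O
  i= 8: H-M = 21 → V
  i= 9: L-W = 15 → P
  i=10: J-F =  4 → E
  i=11: W-K = 12 → M
  i=12: W-E = 18 → S
  i=13: Y-U =  4 → E
  i=14: L-A = 11 → L
  i=15: U-G = 14 → O
  i=16: J-O = 21 → V
  i=17: H-S = 15 → P
  i=18: I-E =  4 → E
  i=19: X-L = 12 → M
  i=20: L-T = 18 → S
  i=21: V-R =  4 → E
  i=22: T-I = 11 → L
  shifts repeat with period 8: VPEMSELO

VPEMSELO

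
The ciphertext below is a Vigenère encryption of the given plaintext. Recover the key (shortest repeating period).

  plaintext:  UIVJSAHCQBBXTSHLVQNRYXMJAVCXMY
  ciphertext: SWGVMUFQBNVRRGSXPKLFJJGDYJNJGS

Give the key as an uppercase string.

  i= 0: S-U = 24 → Y
  i= 1: W-I = 14 → O
  i= 2: G-V = 11 → L
  i= 3: V-J = 12 → M
  i= 4: M-S = 20 → U
  i= 5: U-A = 20 → U
  i= 6: F-H = 24 → Y
  i= 7: Q-C = 14 → O
  i= 8: B-Q = 11 → L
  i= 9: N-B = 12 → M
  i=10: V-B = 20 → U
  i=11: R-X = 20 → U
  i=12: R-T = 24 → Y
  i=13: G-S = 14 → O
  i=14: S-H = 11 → L
  i=15: X-L = 12 → M
  i=16: P-V = 20 → U
  i=17: K-Q = 20 → U
  i=18: L-N = 24 → Y
  i=19: F-R = 14 → O
  i=20: J-Y = 11 → L
  i=21: J-X = 12 → M
  i=22: G-M = 20 → U
  i=23: D-J = 20 → U
  i=24: Y-A = 24 → Y
  i=25: J-V = 14 → O
  i=26: N-C = 11 → L
  i=27: J-X = 12 → M
  i=28: G-M = 20 → U
  i=29: S-Y = 20 → U
  shifts repeat with period 6: YOLMUU

YOLMUU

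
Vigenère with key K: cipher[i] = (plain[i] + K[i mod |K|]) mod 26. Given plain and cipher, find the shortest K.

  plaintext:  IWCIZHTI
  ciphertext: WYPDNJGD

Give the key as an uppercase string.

  i= 0: W-I = 14 → O
  i= 1: Y-W =  2 → C
  i= 2: P-C = 13 → N
  i= 3: D-I = 21 → V
  i= 4: N-Z = 14 → O
  i= 5: J-H =  2 → C
  i= 6: G-T = 13 → N
  i= 7: D-I = 21 → V
  shifts repeat with period 4: OCNV

OCNV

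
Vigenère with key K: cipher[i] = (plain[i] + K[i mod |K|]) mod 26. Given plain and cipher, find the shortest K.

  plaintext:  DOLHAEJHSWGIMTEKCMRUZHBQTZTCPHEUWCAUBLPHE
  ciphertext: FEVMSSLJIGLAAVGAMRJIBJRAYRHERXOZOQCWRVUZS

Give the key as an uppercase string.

CQKFSOC

  i= 0: F-D =  2 → C
  i= 1: E-O = 16 → Q
  i= 2: V-L = 10 → K
  i= 3: M-H =  5 → F
  i= 4: S-A = 18 → S
  i= 5: S-E = 14 → O
  i= 6: L-J =  2 → C
  i= 7: J-H =  2 → C
  i= 8: I-S = 16 → Q
  i= 9: G-W = 10 → K
  i=10: L-G =  5 → F
  i=11: A-I = 18 → S
  i=12: A-M = 14 → O
  i=13: V-T =  2 → C
  i=14: G-E =  2 → C
  i=15: A-K = 16 → Q
  i=16: M-C = 10 → K
  i=17: R-M =  5 → F
  i=18: J-R = 18 → S
  i=19: I-U = 14 → O
  i=20: B-Z =  2 → C
  i=21: J-H =  2 → C
  i=22: R-B = 16 → Q
  i=23: A-Q = 10 → K
  i=24: Y-T =  5 → F
  i=25: R-Z = 18 → S
  i=26: H-T = 14 → O
  i=27: E-C =  2 → C
  i=28: R-P =  2 → C
  i=29: X-H = 16 → Q
  i=30: O-E = 10 → K
  i=31: Z-U =  5 → F
  i=32: O-W = 18 → S
  i=33: Q-C = 14 → O
  i=34: C-A =  2 → C
  i=35: W-U =  2 → C
  i=36: R-B = 16 → Q
  i=37: V-L = 10 → K
  i=38: U-P =  5 → F
  i=39: Z-H = 18 → S
  i=40: S-E = 14 → O
  shifts repeat with period 7: CQKFSOC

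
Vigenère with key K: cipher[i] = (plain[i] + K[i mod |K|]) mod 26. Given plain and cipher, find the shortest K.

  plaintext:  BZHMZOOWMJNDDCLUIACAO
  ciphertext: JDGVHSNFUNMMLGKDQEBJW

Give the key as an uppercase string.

IEZJ

  i= 0: J-B =  8 → I
  i= 1: D-Z =  4 → E
  i= 2: G-H = 25 → Z
  i= 3: V-M =  9 → J
  i= 4: H-Z =  8 → I
  i= 5: S-O =  4 → E
  i= 6: N-O = 25 → Z
  i= 7: F-W =  9 → J
  i= 8: U-M =  8 → I
  i= 9: N-J =  4 → E
  i=10: M-N = 25 → Z
  i=11: M-D =  9 → J
  i=12: L-D =  8 → I
  i=13: G-C =  4 → E
  i=14: K-L = 25 → Z
  i=15: D-U =  9 → J
  i=16: Q-I =  8 → I
  i=17: E-A =  4 → E
  i=18: B-C = 25 → Z
  i=19: J-A =  9 → J
  i=20: W-O =  8 → I
  shifts repeat with period 4: IEZJ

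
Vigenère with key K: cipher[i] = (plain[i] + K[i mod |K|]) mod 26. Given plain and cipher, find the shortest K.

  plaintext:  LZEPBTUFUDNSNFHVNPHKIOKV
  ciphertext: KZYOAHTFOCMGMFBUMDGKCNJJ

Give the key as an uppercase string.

  i= 0: K-L = 25 → Z
  i= 1: Z-Z =  0 → A
  i= 2: Y-E = 20 → U
  i= 3: O-P = 25 → Z
  i= 4: A-B = 25 → Z
  i= 5: H-T = 14 → O
  i= 6: T-U = 25 → Z
  i= 7: F-F =  0 → A
  i= 8: O-U = 20 → U
  i= 9: C-D = 25 → Z
  i=10: M-N = 25 → Z
  i=11: G-S = 14 → O
  i=12: M-N = 25 → Z
  i=13: F-F =  0 → A
  i=14: B-H = 20 → U
  i=15: U-V = 25 → Z
  i=16: M-N = 25 → Z
  i=17: D-P = 14 → O
  i=18: G-H = 25 → Z
  i=19: K-K =  0 → A
  i=20: C-I = 20 → U
  i=21: N-O = 25 → Z
  i=22: J-K = 25 → Z
  i=23: J-V = 14 → O
  shifts repeat with period 6: ZAUZZO

ZAUZZO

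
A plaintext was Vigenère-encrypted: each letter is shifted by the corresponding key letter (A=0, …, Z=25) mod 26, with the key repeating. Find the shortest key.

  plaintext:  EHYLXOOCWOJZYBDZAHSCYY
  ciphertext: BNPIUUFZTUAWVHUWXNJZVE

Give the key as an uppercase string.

XGRX

  i= 0: B-E = 23 → X
  i= 1: N-H =  6 → G
  i= 2: P-Y = 17 → R
  i= 3: I-L = 23 → X
  i= 4: U-X = 23 → X
  i= 5: U-O =  6 → G
  i= 6: F-O = 17 → R
  i= 7: Z-C = 23 → X
  i= 8: T-W = 23 → X
  i= 9: U-O =  6 → G
  i=10: A-J = 17 → R
  i=11: W-Z = 23 → X
  i=12: V-Y = 23 → X
  i=13: H-B =  6 → G
  i=14: U-D = 17 → R
  i=15: W-Z = 23 → X
  i=16: X-A = 23 → X
  i=17: N-H =  6 → G
  i=18: J-S = 17 → R
  i=19: Z-C = 23 → X
  i=20: V-Y = 23 → X
  i=21: E-Y =  6 → G
  shifts repeat with period 4: XGRX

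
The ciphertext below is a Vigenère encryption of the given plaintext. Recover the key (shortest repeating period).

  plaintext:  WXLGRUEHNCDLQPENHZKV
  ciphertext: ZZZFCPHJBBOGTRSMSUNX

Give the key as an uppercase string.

DCOZLV

  i= 0: Z-W =  3 → D
  i= 1: Z-X =  2 → C
  i= 2: Z-L = 14 → O
  i= 3: F-G = 25 → Z
  i= 4: C-R = 11 → L
  i= 5: P-U = 21 → V
  i= 6: H-E =  3 → D
  i= 7: J-H =  2 → C
  i= 8: B-N = 14 → O
  i= 9: B-C = 25 → Z
  i=10: O-D = 11 → L
  i=11: G-L = 21 → V
  i=12: T-Q =  3 → D
  i=13: R-P =  2 → C
  i=14: S-E = 14 → O
  i=15: M-N = 25 → Z
  i=16: S-H = 11 → L
  i=17: U-Z = 21 → V
  i=18: N-K =  3 → D
  i=19: X-V =  2 → C
  shifts repeat with period 6: DCOZLV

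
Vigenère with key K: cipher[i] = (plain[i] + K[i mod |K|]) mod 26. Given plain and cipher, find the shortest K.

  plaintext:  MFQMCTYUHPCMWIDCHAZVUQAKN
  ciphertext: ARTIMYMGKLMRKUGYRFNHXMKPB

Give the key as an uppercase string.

OMDWKF

  i= 0: A-M = 14 → O
  i= 1: R-F = 12 → M
  i= 2: T-Q =  3 → D
  i= 3: I-M = 22 → W
  i= 4: M-C = 10 → K
  i= 5: Y-T =  5 → F
  i= 6: M-Y = 14 → O
  i= 7: G-U = 12 → M
  i= 8: K-H =  3 → D
  i= 9: L-P = 22 → W
  i=10: M-C = 10 → K
  i=11: R-M =  5 → F
  i=12: K-W = 14 → O
  i=13: U-I = 12 → M
  i=14: G-D =  3 → D
  i=15: Y-C = 22 → W
  i=16: R-H = 10 → K
  i=17: F-A =  5 → F
  i=18: N-Z = 14 → O
  i=19: H-V = 12 → M
  i=20: X-U =  3 → D
  i=21: M-Q = 22 → W
  i=22: K-A = 10 → K
  i=23: P-K =  5 → F
  i=24: B-N = 14 → O
  shifts repeat with period 6: OMDWKF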